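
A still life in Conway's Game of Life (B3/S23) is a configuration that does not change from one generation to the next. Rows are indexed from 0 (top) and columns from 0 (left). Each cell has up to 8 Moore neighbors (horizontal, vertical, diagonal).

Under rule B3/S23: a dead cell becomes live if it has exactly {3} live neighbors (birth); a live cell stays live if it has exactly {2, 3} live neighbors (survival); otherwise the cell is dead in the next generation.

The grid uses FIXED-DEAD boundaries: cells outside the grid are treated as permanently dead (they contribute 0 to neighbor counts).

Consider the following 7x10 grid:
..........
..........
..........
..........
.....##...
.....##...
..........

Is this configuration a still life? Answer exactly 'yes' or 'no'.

Compute generation 1 and compare to generation 0 (given above):
Generation 1:
..........
..........
..........
..........
.....##...
.....##...
..........
The grids are IDENTICAL -> still life.

Answer: yes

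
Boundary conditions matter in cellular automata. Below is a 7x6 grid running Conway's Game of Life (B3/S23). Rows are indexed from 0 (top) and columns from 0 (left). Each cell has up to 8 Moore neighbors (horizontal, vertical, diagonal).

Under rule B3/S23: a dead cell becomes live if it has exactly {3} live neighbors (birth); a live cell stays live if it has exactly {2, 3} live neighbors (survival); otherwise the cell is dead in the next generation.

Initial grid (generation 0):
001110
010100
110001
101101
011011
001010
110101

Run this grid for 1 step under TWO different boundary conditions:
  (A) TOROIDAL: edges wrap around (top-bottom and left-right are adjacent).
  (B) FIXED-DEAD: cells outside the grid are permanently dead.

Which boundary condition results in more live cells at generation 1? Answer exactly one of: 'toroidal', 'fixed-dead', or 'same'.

Under TOROIDAL boundary, generation 1:
000001
010101
000101
000100
000000
000000
110001
Population = 10

Under FIXED-DEAD boundary, generation 1:
001110
110100
100100
100101
000001
100000
011110
Population = 17

Comparison: toroidal=10, fixed-dead=17 -> fixed-dead

Answer: fixed-dead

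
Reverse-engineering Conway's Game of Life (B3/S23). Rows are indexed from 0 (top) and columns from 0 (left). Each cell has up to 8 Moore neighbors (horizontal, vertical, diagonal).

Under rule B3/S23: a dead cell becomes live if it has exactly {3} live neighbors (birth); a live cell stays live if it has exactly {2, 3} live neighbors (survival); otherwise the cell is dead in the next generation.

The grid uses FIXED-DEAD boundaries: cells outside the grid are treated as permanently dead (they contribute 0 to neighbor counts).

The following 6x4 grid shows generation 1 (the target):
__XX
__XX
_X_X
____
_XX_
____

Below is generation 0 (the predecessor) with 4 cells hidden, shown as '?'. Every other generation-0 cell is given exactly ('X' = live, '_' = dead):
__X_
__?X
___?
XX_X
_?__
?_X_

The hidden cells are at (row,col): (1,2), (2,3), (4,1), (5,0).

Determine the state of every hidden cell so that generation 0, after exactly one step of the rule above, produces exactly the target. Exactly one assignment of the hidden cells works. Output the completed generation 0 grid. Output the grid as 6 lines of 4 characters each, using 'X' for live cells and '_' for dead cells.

Answer: __X_
__XX
____
XX_X
____
__X_

Derivation:
Hidden generation-0 cells (in order): (1,2), (2,3), (4,1), (5,0).
A hidden cell only influences target cells in its own 3x3 neighborhood. Try each of the 2^4 = 16 assignments, step the completed generation 0 forward once under B3/S23, and compare with the target:
  (1,2)=_ (2,3)=_ (4,1)=_ (5,0)=_ -> step gives (0,2)='_' but target has 'X' -> reject
  (1,2)=_ (2,3)=_ (4,1)=_ (5,0)=X -> step gives (0,2)='_' but target has 'X' -> reject
  (1,2)=_ (2,3)=_ (4,1)=X (5,0)=_ -> step gives (0,2)='_' but target has 'X' -> reject
  (1,2)=_ (2,3)=_ (4,1)=X (5,0)=X -> step gives (0,2)='_' but target has 'X' -> reject
  (1,2)=_ (2,3)=X (4,1)=_ (5,0)=_ -> step gives (0,2)='_' but target has 'X' -> reject
  (1,2)=_ (2,3)=X (4,1)=_ (5,0)=X -> step gives (0,2)='_' but target has 'X' -> reject
  (1,2)=_ (2,3)=X (4,1)=X (5,0)=_ -> step gives (0,2)='_' but target has 'X' -> reject
  (1,2)=_ (2,3)=X (4,1)=X (5,0)=X -> step gives (0,2)='_' but target has 'X' -> reject
  (1,2)=X (2,3)=_ (4,1)=_ (5,0)=_ -> step reproduces the target at every cell -> ACCEPT
  (1,2)=X (2,3)=_ (4,1)=_ (5,0)=X -> step gives (4,0)='X' but target has '_' -> reject
  (1,2)=X (2,3)=_ (4,1)=X (5,0)=_ -> step gives (3,0)='X' but target has '_' -> reject
  (1,2)=X (2,3)=_ (4,1)=X (5,0)=X -> step gives (3,0)='X' but target has '_' -> reject
  (1,2)=X (2,3)=X (4,1)=_ (5,0)=_ -> step gives (3,2)='X' but target has '_' -> reject
  (1,2)=X (2,3)=X (4,1)=_ (5,0)=X -> step gives (3,2)='X' but target has '_' -> reject
  (1,2)=X (2,3)=X (4,1)=X (5,0)=_ -> step gives (3,0)='X' but target has '_' -> reject
  (1,2)=X (2,3)=X (4,1)=X (5,0)=X -> step gives (3,0)='X' but target has '_' -> reject
Unique solution: (1,2)=live, (2,3)=dead, (4,1)=dead, (5,0)=dead.
Check: live-neighbor counts of every cell in the completed generation 0:
0223
0222
2343
1120
2332
0101
Applying B3/S23 to generation 0 with these counts gives:
__XX
__XX
_X_X
____
_XX_
____
which matches the target exactly.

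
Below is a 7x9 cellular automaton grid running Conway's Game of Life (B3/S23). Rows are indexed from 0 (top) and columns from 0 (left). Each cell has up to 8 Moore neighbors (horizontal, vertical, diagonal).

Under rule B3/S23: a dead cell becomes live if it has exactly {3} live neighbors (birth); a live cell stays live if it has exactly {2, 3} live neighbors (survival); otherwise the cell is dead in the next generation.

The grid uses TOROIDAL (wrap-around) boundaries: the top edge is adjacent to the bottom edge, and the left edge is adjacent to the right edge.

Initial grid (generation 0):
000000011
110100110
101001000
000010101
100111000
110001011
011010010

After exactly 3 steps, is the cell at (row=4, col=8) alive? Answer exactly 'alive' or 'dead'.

Answer: alive

Derivation:
Simulating step by step:
Generation 0 (given above): 26 live cells
Generation 1: 21 live cells
000100000
111000110
101111000
110000101
010100000
000001010
011000000
Generation 2: 18 live cells
100100000
100001101
000111000
000001001
011000111
010000000
001000000
Generation 3: 26 live cells
110000001
100101101
100000011
101101001
011000111
110000010
011000000

Cell (4,8) at generation 3: 1 -> alive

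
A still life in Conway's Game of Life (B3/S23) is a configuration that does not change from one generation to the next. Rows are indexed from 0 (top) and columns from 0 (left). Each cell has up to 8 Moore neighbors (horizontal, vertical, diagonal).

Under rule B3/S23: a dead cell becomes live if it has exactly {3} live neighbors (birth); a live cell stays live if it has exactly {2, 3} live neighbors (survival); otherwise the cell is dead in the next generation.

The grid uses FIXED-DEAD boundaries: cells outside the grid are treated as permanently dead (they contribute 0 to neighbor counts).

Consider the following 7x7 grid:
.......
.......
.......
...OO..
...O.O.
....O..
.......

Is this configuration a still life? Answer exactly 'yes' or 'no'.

Answer: yes

Derivation:
Compute generation 1 and compare to generation 0 (given above):
Generation 1:
.......
.......
.......
...OO..
...O.O.
....O..
.......
The grids are IDENTICAL -> still life.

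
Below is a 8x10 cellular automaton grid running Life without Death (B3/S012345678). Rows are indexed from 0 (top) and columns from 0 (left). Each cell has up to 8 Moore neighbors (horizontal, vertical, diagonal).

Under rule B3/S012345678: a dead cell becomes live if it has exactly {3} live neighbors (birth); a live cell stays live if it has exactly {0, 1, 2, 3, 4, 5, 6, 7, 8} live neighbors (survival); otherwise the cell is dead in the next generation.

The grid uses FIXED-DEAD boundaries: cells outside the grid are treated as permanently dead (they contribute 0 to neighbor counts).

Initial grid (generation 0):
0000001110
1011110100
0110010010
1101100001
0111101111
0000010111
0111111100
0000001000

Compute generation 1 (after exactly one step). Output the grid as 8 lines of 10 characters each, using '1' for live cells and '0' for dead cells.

Answer: 0001111110
1011110100
0110011010
1101101001
1111101111
0000010111
0111111100
0011101100

Derivation:
Simulating step by step:
Generation 0 (given above): 38 live cells
Generation 1: 48 live cells
(generation 1 grid is the final answer)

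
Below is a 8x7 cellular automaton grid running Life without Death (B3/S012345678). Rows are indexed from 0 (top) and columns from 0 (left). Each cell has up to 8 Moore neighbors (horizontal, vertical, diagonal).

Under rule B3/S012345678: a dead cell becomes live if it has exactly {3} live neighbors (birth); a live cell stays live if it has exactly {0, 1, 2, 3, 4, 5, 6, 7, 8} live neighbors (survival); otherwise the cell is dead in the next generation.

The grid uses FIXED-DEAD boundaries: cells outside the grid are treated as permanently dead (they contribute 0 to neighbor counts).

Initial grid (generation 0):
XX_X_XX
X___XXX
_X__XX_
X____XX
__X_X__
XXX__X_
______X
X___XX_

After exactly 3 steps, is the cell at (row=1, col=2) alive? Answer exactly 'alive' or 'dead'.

Answer: alive

Derivation:
Simulating step by step:
Generation 0 (given above): 25 live cells
Generation 1: 36 live cells
XX_X_XX
X_XXXXX
XX__XX_
XX_X_XX
X_XXX_X
XXXX_X_
X___X_X
X___XX_
Generation 2: 38 live cells
XX_X_XX
X_XXXXX
XX__XX_
XX_X_XX
X_XXX_X
XXXX_XX
X_X_X_X
X___XX_
Generation 3: 40 live cells
XX_X_XX
X_XXXXX
XX__XX_
XX_X_XX
X_XXX_X
XXXX_XX
X_X_X_X
XX_XXX_

Cell (1,2) at generation 3: 1 -> alive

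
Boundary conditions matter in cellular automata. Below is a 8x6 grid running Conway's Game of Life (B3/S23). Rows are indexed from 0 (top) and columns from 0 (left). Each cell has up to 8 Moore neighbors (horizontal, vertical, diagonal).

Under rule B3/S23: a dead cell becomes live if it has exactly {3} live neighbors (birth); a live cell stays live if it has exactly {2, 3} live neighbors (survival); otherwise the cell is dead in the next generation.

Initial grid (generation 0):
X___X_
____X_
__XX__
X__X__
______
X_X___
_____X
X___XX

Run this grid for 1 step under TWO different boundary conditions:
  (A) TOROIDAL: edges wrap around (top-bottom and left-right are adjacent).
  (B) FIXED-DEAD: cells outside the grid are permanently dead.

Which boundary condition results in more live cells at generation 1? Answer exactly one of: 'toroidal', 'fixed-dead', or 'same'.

Answer: toroidal

Derivation:
Under TOROIDAL boundary, generation 1:
X__XX_
____XX
__XXX_
__XX__
_X____
______
_X__X_
X___X_
Population = 15

Under FIXED-DEAD boundary, generation 1:
______
____X_
__XXX_
__XX__
_X____
______
_X__XX
____XX
Population = 12

Comparison: toroidal=15, fixed-dead=12 -> toroidal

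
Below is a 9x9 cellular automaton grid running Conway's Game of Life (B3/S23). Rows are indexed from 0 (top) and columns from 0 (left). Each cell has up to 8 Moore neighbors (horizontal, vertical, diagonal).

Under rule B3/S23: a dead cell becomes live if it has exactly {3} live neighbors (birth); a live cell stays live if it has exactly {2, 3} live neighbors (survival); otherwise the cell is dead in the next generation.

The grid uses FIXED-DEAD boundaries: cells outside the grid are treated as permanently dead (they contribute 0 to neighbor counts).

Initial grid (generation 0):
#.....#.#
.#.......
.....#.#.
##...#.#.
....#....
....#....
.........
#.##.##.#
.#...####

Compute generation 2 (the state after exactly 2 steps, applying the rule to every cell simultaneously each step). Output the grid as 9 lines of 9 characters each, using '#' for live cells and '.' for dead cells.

Answer: .........
.........
.....##..
....##...
....##...
...#.....
..##.#...
.#....#..
.##.##...

Derivation:
Simulating step by step:
Generation 0 (given above): 23 live cells
Generation 1: 21 live cells
.........
......##.
##.......
....##...
....##...
.........
...###...
.##.##..#
.##.##..#
Generation 2: 16 live cells
(generation 2 grid is the final answer)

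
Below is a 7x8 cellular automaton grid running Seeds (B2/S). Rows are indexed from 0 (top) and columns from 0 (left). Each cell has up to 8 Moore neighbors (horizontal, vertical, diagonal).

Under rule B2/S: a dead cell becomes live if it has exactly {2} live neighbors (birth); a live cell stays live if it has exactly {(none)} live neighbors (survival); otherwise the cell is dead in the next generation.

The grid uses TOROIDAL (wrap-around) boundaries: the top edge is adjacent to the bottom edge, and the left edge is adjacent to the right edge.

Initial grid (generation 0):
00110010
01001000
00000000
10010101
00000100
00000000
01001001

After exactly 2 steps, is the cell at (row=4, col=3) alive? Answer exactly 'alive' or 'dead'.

Simulating step by step:
Generation 0 (given above): 13 live cells
Generation 1: 17 live cells
00000001
00000100
01110111
00000000
10000001
10001110
10000110
Generation 2: 11 live cells
10001000
01010000
10000000
00011100
01001000
00000000
01000000

Cell (4,3) at generation 2: 0 -> dead

Answer: dead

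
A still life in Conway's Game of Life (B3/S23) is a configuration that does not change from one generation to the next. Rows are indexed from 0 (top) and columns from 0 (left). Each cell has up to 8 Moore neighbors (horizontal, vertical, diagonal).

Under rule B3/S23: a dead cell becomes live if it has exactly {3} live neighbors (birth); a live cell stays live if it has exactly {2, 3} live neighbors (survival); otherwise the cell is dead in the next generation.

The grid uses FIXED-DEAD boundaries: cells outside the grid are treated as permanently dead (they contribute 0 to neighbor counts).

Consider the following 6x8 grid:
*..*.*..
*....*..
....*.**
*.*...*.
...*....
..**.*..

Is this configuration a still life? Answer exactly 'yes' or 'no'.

Answer: no

Derivation:
Compute generation 1 and compare to generation 0 (given above):
Generation 1:
....*...
.....*..
.*....**
...*.***
.*.**...
..***...
Cell (0,0) differs: gen0=1 vs gen1=0 -> NOT a still life.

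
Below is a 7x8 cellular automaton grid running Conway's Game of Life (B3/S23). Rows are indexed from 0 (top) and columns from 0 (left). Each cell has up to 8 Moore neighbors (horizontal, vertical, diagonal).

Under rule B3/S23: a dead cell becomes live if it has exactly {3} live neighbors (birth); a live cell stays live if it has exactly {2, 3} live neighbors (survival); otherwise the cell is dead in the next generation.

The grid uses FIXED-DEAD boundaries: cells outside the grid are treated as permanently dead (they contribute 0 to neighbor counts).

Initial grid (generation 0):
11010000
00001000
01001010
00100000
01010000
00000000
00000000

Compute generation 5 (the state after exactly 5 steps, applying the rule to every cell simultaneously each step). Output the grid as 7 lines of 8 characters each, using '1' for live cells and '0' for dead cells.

Answer: 00000000
11001100
00100110
00100100
10001000
01110000
00000000

Derivation:
Simulating step by step:
Generation 0 (given above): 10 live cells
Generation 1: 12 live cells
00000000
11111100
00010100
01110000
00100000
00000000
00000000
Generation 2: 16 live cells
01111000
01110100
10000100
01011000
01110000
00000000
00000000
Generation 3: 14 live cells
01001000
10000100
10000100
11011000
01011000
00100000
00000000
Generation 4: 15 live cells
00000000
11001100
10000100
11010100
11001000
00110000
00000000
Generation 5: 14 live cells
(generation 5 grid is the final answer)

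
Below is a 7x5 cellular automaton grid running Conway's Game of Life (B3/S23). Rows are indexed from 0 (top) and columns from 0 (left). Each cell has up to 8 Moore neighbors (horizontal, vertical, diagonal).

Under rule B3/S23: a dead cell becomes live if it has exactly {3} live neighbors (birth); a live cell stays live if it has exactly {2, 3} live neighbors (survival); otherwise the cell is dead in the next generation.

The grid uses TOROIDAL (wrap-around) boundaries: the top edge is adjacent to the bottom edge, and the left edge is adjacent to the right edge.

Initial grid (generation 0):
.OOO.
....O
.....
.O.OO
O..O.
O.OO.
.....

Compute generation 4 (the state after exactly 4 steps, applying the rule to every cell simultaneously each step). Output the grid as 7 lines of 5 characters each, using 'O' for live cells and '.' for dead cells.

Simulating step by step:
Generation 0 (given above): 12 live cells
Generation 1: 16 live cells
..OO.
..OO.
O..OO
O.OOO
O....
.OOO.
....O
Generation 2: 13 live cells
..O.O
.O...
O....
..O..
O....
OOOOO
.O..O
Generation 3: 10 live cells
.OOO.
OO...
.O...
.O...
O....
..OO.
.....
Generation 4: 11 live cells
(generation 4 grid is the final answer)

Answer: OOO..
O....
.OO..
OO...
.OO..
.....
.O...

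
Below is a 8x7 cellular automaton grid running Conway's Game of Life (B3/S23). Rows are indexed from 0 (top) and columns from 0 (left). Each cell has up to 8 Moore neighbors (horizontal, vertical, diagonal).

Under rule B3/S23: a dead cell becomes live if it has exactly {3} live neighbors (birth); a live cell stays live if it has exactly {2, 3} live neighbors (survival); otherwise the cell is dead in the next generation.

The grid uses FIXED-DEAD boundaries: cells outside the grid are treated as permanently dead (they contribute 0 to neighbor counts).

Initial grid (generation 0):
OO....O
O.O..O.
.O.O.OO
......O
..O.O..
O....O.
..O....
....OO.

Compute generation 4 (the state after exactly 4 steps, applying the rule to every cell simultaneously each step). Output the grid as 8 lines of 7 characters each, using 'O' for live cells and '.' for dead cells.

Simulating step by step:
Generation 0 (given above): 18 live cells
Generation 1: 20 live cells
OO.....
O.O.OO.
.OO.OOO
..OOO.O
.....O.
.O.O...
....OO.
.......
Generation 2: 13 live cells
OO.....
O.O.O.O
......O
.OO...O
.....O.
.....O.
....O..
.......
Generation 3: 13 live cells
OO.....
O....O.
..OO..O
.....OO
.....OO
....OO.
.......
.......
Generation 4: 10 live cells
(generation 4 grid is the final answer)

Answer: OO.....
O.O....
....O.O
....O..
.......
....OOO
.......
.......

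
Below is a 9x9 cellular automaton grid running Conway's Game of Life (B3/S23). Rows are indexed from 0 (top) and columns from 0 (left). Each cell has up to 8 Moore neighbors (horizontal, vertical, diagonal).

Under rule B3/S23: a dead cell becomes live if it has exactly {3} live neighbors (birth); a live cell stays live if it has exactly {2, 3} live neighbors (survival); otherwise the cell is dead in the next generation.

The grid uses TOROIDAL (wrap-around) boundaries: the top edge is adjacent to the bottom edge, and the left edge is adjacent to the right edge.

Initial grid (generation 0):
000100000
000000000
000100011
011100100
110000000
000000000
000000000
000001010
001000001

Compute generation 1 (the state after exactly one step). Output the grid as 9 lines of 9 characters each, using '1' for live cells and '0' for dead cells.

Simulating step by step:
Generation 0 (given above): 14 live cells
Generation 1: 8 live cells
(generation 1 grid is the final answer)

Answer: 000000000
000000000
000100010
010100011
110000000
000000000
000000000
000000000
000000000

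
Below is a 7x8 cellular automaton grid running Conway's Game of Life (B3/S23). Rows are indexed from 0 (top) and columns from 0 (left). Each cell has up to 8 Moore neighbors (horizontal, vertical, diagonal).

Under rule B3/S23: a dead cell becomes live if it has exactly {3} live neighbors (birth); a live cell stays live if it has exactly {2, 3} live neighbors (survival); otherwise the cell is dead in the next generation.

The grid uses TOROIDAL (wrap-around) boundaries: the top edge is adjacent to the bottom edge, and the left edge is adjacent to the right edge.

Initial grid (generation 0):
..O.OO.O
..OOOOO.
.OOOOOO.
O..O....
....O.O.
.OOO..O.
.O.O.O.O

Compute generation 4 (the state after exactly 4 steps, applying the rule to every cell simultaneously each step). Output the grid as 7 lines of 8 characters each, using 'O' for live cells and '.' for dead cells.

Answer: OO.....O
O.......
O.O.....
........
OOO.....
OO......
........

Derivation:
Simulating step by step:
Generation 0 (given above): 27 live cells
Generation 1: 22 live cells
OO.....O
.......O
.O....OO
.O....OO
.O..OO.O
OO.O..OO
.O...O.O
Generation 2: 9 live cells
.O.....O
.O......
........
.OO.....
.O..OO..
.O......
........
Generation 3: 9 live cells
O.......
O.......
.OO.....
.OO.....
OO......
........
O.......
Generation 4: 11 live cells
(generation 4 grid is the final answer)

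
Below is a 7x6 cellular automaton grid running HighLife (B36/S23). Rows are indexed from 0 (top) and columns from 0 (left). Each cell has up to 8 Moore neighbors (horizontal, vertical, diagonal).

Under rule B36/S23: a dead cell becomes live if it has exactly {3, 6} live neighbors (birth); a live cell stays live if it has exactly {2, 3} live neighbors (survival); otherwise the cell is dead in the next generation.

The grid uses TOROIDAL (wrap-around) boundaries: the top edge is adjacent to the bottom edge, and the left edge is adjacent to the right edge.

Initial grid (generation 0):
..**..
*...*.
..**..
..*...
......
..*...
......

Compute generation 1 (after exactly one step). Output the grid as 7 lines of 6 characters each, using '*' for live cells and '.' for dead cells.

Answer: ...*..
.*..*.
.***..
..**..
......
......
..**..

Derivation:
Simulating step by step:
Generation 0 (given above): 8 live cells
Generation 1: 10 live cells
(generation 1 grid is the final answer)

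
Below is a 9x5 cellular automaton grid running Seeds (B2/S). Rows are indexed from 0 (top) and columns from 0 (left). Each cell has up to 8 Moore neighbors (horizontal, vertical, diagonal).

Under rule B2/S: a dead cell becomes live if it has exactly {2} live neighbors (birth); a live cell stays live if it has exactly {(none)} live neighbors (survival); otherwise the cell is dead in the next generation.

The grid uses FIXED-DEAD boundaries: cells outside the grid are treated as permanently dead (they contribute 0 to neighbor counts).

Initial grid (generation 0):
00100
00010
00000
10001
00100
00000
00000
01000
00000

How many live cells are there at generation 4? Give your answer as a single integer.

Simulating step by step:
Generation 0 (given above): 6 live cells
Generation 1: 8 live cells
00010
00100
00011
01010
01010
00000
00000
00000
00000
Generation 2: 6 live cells
00100
00000
01000
10000
10001
00100
00000
00000
00000
Generation 3: 6 live cells
00000
01100
10000
00000
00010
01010
00000
00000
00000
Generation 4: 7 live cells
01100
10000
00100
00000
00001
00001
00100
00000
00000
Population at generation 4: 7

Answer: 7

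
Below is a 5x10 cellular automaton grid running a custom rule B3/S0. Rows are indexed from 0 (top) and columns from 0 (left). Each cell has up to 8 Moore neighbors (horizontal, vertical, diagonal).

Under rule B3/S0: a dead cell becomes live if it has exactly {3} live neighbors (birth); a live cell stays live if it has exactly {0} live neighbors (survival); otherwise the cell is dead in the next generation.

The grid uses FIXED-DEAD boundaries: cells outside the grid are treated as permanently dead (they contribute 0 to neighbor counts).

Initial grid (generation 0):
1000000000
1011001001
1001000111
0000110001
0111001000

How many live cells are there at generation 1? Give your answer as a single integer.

Answer: 11

Derivation:
Simulating step by step:
Generation 0 (given above): 18 live cells
Generation 1: 11 live cells
0100000000
0000000100
0110011000
0100001100
0000110000
Population at generation 1: 11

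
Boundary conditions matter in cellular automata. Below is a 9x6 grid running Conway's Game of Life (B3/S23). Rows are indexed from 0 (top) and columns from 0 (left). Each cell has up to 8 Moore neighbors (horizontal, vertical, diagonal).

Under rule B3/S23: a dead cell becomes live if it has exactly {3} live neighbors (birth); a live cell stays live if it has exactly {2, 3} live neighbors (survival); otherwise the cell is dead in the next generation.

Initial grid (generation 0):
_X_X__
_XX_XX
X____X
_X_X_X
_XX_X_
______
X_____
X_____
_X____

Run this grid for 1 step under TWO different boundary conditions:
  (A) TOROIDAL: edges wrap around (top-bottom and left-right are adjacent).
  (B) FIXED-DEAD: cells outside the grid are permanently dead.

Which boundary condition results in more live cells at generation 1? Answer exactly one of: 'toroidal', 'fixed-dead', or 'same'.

Answer: same

Derivation:
Under TOROIDAL boundary, generation 1:
_X_XX_
_XXXXX
___X__
_X_X_X
XXXXX_
_X____
______
XX____
XXX___
Population = 23

Under FIXED-DEAD boundary, generation 1:
_X_XX_
XXXXXX
X__X_X
XX_X_X
_XXXX_
_X____
______
XX____
______
Population = 23

Comparison: toroidal=23, fixed-dead=23 -> same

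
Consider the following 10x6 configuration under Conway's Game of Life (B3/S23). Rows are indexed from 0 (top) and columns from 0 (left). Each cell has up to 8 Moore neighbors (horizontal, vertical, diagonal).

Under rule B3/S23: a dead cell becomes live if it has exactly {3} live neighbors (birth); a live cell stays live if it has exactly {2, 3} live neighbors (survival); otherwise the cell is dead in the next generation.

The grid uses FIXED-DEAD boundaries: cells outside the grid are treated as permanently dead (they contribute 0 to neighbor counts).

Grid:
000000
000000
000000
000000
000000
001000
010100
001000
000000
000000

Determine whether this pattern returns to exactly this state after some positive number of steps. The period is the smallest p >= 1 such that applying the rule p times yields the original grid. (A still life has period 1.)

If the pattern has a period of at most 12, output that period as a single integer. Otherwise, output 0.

Simulating and comparing each generation to the original:
Gen 0 (original, given above): 4 live cells
Gen 1: 4 live cells, MATCHES original -> period = 1

Answer: 1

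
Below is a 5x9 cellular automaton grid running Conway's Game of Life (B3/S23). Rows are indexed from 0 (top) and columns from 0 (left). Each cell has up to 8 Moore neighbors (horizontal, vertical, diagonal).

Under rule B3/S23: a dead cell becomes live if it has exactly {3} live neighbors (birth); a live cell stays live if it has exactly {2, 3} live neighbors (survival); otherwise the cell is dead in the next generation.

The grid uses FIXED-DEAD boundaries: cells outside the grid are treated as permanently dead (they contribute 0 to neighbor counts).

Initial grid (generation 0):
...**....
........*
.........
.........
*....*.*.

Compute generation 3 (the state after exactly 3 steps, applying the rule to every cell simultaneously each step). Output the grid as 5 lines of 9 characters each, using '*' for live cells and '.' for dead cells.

Answer: .........
.........
.........
.........
.........

Derivation:
Simulating step by step:
Generation 0 (given above): 6 live cells
Generation 1: 0 live cells
.........
.........
.........
.........
.........
Generation 2: 0 live cells
.........
.........
.........
.........
.........
Generation 3: 0 live cells
(generation 3 grid is the final answer)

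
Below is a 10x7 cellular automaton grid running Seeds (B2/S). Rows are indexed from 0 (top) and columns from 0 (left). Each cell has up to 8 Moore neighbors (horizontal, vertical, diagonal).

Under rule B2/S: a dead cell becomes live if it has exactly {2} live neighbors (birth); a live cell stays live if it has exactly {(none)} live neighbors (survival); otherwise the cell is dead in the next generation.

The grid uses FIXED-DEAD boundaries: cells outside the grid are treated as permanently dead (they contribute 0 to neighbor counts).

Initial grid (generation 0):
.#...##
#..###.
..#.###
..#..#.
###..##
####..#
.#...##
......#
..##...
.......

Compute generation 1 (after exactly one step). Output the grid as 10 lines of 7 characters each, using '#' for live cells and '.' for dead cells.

Simulating step by step:
Generation 0 (given above): 29 live cells
Generation 1: 11 live cells
(generation 1 grid is the final answer)

Answer: #.##...
.......
.......
#......
.......
.......
...##..
.#.##..
.......
..##...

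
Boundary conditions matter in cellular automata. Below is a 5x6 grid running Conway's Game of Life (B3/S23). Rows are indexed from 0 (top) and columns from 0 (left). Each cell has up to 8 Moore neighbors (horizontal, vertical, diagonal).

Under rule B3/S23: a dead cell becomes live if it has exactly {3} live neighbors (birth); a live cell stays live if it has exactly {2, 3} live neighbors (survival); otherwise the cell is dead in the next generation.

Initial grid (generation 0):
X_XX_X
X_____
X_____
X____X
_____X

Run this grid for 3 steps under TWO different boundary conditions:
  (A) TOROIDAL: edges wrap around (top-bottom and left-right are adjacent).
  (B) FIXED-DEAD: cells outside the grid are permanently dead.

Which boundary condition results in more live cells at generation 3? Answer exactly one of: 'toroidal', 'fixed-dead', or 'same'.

Under TOROIDAL boundary, generation 3:
X_____
X_____
______
X_____
____XX
Population = 5

Under FIXED-DEAD boundary, generation 3:
______
XX____
XX____
______
______
Population = 4

Comparison: toroidal=5, fixed-dead=4 -> toroidal

Answer: toroidal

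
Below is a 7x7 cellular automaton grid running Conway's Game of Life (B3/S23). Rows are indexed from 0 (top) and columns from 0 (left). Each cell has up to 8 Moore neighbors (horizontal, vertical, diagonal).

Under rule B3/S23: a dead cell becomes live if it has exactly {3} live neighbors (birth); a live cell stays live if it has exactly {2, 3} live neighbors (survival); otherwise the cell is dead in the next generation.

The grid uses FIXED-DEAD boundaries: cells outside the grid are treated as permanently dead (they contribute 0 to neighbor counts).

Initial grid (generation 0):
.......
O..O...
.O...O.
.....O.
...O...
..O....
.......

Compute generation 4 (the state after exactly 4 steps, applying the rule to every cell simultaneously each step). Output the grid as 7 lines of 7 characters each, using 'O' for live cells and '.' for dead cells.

Answer: .......
.......
.......
.......
.......
.......
.......

Derivation:
Simulating step by step:
Generation 0 (given above): 7 live cells
Generation 1: 2 live cells
.......
.......
....O..
....O..
.......
.......
.......
Generation 2: 0 live cells
.......
.......
.......
.......
.......
.......
.......
Generation 3: 0 live cells
.......
.......
.......
.......
.......
.......
.......
Generation 4: 0 live cells
(generation 4 grid is the final answer)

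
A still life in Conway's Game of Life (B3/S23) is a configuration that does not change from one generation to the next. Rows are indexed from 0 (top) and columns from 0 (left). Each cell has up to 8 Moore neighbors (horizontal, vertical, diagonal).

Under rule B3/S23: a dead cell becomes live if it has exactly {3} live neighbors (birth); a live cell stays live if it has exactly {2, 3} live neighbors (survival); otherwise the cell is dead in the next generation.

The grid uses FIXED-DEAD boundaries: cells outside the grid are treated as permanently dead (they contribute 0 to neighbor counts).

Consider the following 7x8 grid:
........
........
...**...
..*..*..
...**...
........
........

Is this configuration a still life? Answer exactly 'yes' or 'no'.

Compute generation 1 and compare to generation 0 (given above):
Generation 1:
........
........
...**...
..*..*..
...**...
........
........
The grids are IDENTICAL -> still life.

Answer: yes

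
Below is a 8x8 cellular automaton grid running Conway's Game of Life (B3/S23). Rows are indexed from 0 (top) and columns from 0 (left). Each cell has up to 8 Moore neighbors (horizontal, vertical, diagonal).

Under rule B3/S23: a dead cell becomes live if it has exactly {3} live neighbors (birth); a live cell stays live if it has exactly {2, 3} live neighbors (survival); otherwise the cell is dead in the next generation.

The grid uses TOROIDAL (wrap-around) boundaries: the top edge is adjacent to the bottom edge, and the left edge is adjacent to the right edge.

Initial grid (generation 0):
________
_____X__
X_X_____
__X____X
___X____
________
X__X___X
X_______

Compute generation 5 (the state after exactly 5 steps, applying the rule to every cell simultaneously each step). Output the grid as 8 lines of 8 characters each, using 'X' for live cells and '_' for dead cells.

Simulating step by step:
Generation 0 (given above): 10 live cells
Generation 1: 8 live cells
________
________
_X______
_XXX____
________
________
X______X
X______X
Generation 2: 8 live cells
________
________
_X______
_XX_____
__X_____
________
X______X
X______X
Generation 3: 10 live cells
________
________
_XX_____
_XX_____
_XX_____
________
X______X
X______X
Generation 4: 12 live cells
________
________
_XX_____
X__X____
_XX_____
XX______
X______X
X______X
Generation 5: 9 live cells
(generation 5 grid is the final answer)

Answer: ________
________
_XX_____
X__X____
__X_____
__X____X
________
X______X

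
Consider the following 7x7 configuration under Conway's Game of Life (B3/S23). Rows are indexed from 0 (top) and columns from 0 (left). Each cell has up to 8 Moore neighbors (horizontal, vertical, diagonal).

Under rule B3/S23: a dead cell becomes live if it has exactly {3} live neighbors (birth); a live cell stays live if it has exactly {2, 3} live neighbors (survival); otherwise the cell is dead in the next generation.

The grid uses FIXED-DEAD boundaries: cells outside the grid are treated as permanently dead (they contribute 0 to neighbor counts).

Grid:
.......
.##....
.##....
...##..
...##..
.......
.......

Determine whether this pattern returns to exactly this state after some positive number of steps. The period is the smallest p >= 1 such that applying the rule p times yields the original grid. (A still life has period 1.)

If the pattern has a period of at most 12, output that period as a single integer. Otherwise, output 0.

Simulating and comparing each generation to the original:
Gen 0 (original, given above): 8 live cells
Gen 1: 6 live cells, differs from original
Gen 2: 8 live cells, MATCHES original -> period = 2

Answer: 2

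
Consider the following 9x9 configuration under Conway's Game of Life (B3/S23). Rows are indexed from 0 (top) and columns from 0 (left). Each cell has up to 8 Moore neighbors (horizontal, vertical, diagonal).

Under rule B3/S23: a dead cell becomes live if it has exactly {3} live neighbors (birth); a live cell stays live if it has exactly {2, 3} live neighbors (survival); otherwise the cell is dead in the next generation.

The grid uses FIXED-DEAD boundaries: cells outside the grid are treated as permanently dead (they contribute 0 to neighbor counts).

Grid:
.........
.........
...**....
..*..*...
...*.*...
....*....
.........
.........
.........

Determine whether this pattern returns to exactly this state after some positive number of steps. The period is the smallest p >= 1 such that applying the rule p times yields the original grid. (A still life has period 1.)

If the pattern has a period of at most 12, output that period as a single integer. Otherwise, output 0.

Answer: 1

Derivation:
Simulating and comparing each generation to the original:
Gen 0 (original, given above): 7 live cells
Gen 1: 7 live cells, MATCHES original -> period = 1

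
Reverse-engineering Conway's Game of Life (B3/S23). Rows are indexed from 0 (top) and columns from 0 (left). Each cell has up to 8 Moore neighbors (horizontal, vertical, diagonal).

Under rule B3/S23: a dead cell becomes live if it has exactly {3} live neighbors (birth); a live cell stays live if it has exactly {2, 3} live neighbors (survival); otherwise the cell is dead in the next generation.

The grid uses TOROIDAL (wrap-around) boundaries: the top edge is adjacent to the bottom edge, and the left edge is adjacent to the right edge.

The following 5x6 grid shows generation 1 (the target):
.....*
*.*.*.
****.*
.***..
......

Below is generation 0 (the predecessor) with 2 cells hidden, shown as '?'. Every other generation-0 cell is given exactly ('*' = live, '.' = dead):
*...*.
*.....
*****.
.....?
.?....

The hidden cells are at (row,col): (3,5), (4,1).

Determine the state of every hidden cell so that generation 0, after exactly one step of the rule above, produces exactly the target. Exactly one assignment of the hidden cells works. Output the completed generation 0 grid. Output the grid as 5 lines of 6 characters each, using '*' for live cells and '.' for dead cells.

Hidden generation-0 cells (in order): (3,5), (4,1).
A hidden cell only influences target cells in its own 3x3 neighborhood. Try each of the 2^2 = 4 assignments, step the completed generation 0 forward once under B3/S23, and compare with the target:
  (3,5)=. (4,1)=. -> step reproduces the target at every cell -> ACCEPT
  (3,5)=. (4,1)=* -> step gives (0,0)='*' but target has '.' -> reject
  (3,5)=* (4,1)=. -> step gives (2,4)='*' but target has '.' -> reject
  (3,5)=* (4,1)=* -> step gives (0,0)='*' but target has '.' -> reject
Unique solution: (3,5)=dead, (4,1)=dead.
Check: live-neighbor counts of every cell in the completed generation 0:
120103
353435
232213
233322
110112
Applying B3/S23 to generation 0 with these counts gives:
.....*
*.*.*.
****.*
.***..
......
which matches the target exactly.

Answer: *...*.
*.....
*****.
......
......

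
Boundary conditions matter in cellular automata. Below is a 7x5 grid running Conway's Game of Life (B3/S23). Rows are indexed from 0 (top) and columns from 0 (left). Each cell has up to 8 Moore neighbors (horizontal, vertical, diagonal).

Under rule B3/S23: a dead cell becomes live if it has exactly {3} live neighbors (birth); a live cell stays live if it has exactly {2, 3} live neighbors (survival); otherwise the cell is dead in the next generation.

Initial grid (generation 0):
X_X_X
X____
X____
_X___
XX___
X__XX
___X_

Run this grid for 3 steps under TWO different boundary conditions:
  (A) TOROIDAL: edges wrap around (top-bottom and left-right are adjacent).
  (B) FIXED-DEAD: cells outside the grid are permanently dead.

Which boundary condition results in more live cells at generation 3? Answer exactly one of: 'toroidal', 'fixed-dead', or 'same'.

Answer: toroidal

Derivation:
Under TOROIDAL boundary, generation 3:
___X_
XXXXX
_X___
_____
____X
____X
___X_
Population = 10

Under FIXED-DEAD boundary, generation 3:
_____
XX___
XX___
_____
_____
_____
_____
Population = 4

Comparison: toroidal=10, fixed-dead=4 -> toroidal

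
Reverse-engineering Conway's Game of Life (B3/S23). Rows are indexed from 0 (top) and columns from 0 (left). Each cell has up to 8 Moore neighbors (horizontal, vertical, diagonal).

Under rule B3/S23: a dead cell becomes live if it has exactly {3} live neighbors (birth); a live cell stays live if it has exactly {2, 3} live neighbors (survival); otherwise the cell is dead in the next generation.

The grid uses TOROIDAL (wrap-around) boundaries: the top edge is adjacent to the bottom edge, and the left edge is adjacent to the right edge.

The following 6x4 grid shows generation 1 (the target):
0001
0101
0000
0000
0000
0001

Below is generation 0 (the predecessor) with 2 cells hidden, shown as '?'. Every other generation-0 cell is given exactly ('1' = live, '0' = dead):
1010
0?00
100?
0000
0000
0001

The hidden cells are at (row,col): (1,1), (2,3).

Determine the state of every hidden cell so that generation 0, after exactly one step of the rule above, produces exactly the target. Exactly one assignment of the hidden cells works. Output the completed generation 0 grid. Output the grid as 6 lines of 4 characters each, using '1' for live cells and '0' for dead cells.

Answer: 1010
0000
1000
0000
0000
0001

Derivation:
Hidden generation-0 cells (in order): (1,1), (2,3).
A hidden cell only influences target cells in its own 3x3 neighborhood. Try each of the 2^2 = 4 assignments, step the completed generation 0 forward once under B3/S23, and compare with the target:
  (1,1)=0 (2,3)=0 -> step reproduces the target at every cell -> ACCEPT
  (1,1)=0 (2,3)=1 -> step gives (1,0)='1' but target has '0' -> reject
  (1,1)=1 (2,3)=0 -> step gives (0,0)='1' but target has '0' -> reject
  (1,1)=1 (2,3)=1 -> step gives (0,0)='1' but target has '0' -> reject
Unique solution: (1,1)=dead, (2,3)=dead.
Check: live-neighbor counts of every cell in the completed generation 0:
1213
2313
0101
1101
1011
2222
Applying B3/S23 to generation 0 with these counts gives:
0001
0101
0000
0000
0000
0001
which matches the target exactly.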